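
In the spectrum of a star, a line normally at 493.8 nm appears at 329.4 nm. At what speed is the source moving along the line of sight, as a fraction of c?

λ'/λ₀ = 0.6671 < 1 (blueshift), so the source is approaching.
λ'/λ₀ = √((1 − β)/(1 + β)) for an approaching source ⇒ β = (1 − r²)/(1 + r²) with r = λ'/λ₀.
β = (1 − 0.4450)/(1 + 0.4450) ≈ 0.384.

0.384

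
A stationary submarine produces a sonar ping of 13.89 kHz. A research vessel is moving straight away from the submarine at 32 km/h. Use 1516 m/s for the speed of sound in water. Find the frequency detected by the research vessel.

32 km/h = 8.889 m/s.
Moving observer, stationary source: f' = f · (v − v_o)/v.
f' = 13.89 × (1516 − 8.889)/1516 = 13.89 × 1507.1/1516 ≈ 13.81 kHz.

13.81 kHz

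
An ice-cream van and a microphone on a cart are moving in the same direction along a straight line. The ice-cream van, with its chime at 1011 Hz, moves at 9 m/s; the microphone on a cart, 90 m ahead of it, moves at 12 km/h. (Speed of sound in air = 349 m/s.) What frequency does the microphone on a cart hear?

12 km/h = 3.333 m/s.
The microphone on a cart is ahead, so the ice-cream van is moving toward it while the microphone on a cart is moving away from the ice-cream van.
With source approaching and observer receding, f' = f · (v − v_o)/(v − v_s).
f' = 1011 × (349 − 3.333)/(349 − 9) = 1011 × 345.67/340 ≈ 1028 Hz.

1028 Hz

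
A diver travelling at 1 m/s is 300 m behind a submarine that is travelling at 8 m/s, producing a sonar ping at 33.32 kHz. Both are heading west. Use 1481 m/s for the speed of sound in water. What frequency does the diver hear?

33.2 kHz

The diver is behind, so the submarine is moving away from it while the diver is moving toward the submarine.
Both move, so f' = f · (v + v_o)/(v + v_s).
f' = 33.32 × (1481 + 1)/(1481 + 8) = 33.32 × 1482/1489 ≈ 33.2 kHz.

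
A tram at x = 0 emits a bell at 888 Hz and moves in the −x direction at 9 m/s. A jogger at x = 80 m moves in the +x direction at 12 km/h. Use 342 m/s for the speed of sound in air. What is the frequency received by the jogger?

12 km/h = 3.333 m/s.
The observer lies on the +x side, so the source is heading away from the observer and the observer is heading away from the source.
Both move, so f' = f · (v − v_o)/(v + v_s).
f' = 888 × (342 − 3.333)/(342 + 9) = 888 × 338.67/351 ≈ 857 Hz.

857 Hz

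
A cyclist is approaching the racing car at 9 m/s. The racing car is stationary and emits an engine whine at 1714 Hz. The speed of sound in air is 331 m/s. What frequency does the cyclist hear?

1761 Hz

Moving observer, stationary source: f' = f · (v + v_o)/v.
f' = 1714 × (331 + 9)/331 = 1714 × 340/331 ≈ 1761 Hz.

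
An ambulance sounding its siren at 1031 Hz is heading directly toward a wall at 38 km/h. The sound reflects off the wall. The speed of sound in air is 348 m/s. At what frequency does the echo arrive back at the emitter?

38 km/h = 10.56 m/s.
The wall receives the sound from a moving source: f₁ = f₀ · v/(v − v_e) = 1031 × 348/337.44 ≈ 1063 Hz.
On the return leg the ambulance is a moving observer: f₂ = f₁ · (v + v_e)/v = 1063 × 358.56/348 ≈ 1096 Hz.
Equivalently f₂ = f₀ · (v + v_e)/(v − v_e).

1096 Hz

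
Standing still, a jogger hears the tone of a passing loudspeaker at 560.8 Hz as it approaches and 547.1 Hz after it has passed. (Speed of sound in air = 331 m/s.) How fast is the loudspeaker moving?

4.1 m/s

f₁/f₂ = (v + v_s)/(v − v_s), so v_s = v · (f₁ − f₂)/(f₁ + f₂).
v_s = 331 × (560.8 − 547.1)/(560.8 + 547.1) = 331 × 13.7/1107.9 ≈ 4.1 m/s.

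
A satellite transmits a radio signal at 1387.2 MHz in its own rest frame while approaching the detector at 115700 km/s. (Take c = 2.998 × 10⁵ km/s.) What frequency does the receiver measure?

2084.0 MHz

β = v/c = 115700/299800 = 0.3859.
Relativistic Doppler for frequency: f' = f₀ · √((1 + β)/(1 − β)).
f' = 1387.2 × √(1.3859/0.6141) = 1387.2 × 1.50231 ≈ 2084.0 MHz.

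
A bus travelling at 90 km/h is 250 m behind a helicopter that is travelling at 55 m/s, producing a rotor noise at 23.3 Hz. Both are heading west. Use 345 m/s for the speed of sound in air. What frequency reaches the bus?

21.6 Hz

90 km/h = 25 m/s.
The bus is behind, so the helicopter is moving away from it while the bus is moving toward the helicopter.
Both move, so f' = f · (v + v_o)/(v + v_s).
f' = 23.3 × (345 + 25)/(345 + 55) = 23.3 × 370/400 ≈ 21.6 Hz.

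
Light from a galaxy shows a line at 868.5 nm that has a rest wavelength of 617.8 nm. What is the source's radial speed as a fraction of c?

λ'/λ₀ = 1.4058 > 1 (redshift), so the source is receding.
λ'/λ₀ = √((1 + β)/(1 − β)) for a receding source ⇒ β = (r² − 1)/(r² + 1) with r = λ'/λ₀.
β = (1.9763 − 1)/(1.9763 + 1) ≈ 0.328.

0.328c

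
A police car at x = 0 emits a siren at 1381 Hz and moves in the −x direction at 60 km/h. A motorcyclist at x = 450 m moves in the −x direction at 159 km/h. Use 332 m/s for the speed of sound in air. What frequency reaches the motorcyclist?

1490 Hz

60 km/h = 16.67 m/s; 159 km/h = 44.17 m/s.
The observer lies on the +x side, so the source is heading away from the observer and the observer is heading toward the source.
Both move, so f' = f · (v + v_o)/(v + v_s).
f' = 1381 × (332 + 44.17)/(332 + 16.67) = 1381 × 376.17/348.67 ≈ 1490 Hz.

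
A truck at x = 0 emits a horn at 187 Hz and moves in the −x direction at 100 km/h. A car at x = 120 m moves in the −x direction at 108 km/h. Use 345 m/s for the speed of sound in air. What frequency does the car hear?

100 km/h = 27.78 m/s; 108 km/h = 30 m/s.
The observer lies on the +x side, so the source is heading away from the observer and the observer is heading toward the source.
With source receding and observer approaching, f' = f · (v + v_o)/(v + v_s).
f' = 187 × (345 + 30)/(345 + 27.78) = 187 × 375/372.78 ≈ 188 Hz.

188 Hz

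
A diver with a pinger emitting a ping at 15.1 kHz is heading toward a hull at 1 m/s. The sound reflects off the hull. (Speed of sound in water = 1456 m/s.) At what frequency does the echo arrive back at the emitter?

The hull receives the sound from a moving source: f₁ = f₀ · v/(v − v_e) = 15.1 × 1456/1455 ≈ 15.11 kHz.
On the return leg the diver with a pinger is a moving observer: f₂ = f₁ · (v + v_e)/v = 15.11 × 1457/1456 ≈ 15.12 kHz.

15.12 kHz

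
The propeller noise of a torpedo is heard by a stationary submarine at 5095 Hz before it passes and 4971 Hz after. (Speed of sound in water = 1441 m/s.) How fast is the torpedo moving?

f₁/f₂ = (v + v_s)/(v − v_s), so v_s = v · (f₁ − f₂)/(f₁ + f₂).
v_s = 1441 × (5095 − 4971)/(5095 + 4971) = 1441 × 124/10066 ≈ 17.8 m/s.

17.8 m/s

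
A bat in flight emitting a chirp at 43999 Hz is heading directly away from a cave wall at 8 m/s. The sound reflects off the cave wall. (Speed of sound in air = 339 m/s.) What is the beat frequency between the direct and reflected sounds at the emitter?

The cave wall receives the sound from a moving source: f₁ = f₀ · v/(v + v_e) = 43999 × 339/347 ≈ 42985 Hz.
On the return leg the bat in flight is a moving observer: f₂ = f₁ · (v − v_e)/v = 42985 × 331/339 ≈ 41970 Hz.
Equivalently f₂ = f₀ · (v − v_e)/(v + v_e).
Beat against the emitted tone: |f₂ − f₀| = 2v_e·f₀/(v + v_e) = 2 × 8 × 43999/347 ≈ 2029 Hz.

2029 Hz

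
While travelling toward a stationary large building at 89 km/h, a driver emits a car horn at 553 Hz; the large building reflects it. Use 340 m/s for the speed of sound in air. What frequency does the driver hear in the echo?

640 Hz

89 km/h = 24.72 m/s.
The large building receives the sound from a moving source: f₁ = f₀ · v/(v − v_e) = 553 × 340/315.28 ≈ 596 Hz.
On the return leg the driver is a moving observer: f₂ = f₁ · (v + v_e)/v = 596 × 364.72/340 ≈ 640 Hz.
Equivalently f₂ = f₀ · (v + v_e)/(v − v_e).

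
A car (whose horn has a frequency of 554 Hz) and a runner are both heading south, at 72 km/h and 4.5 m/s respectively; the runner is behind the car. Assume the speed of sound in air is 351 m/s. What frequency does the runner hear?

531 Hz

72 km/h = 20 m/s.
The runner is behind, so the car is moving away from it while the runner is moving toward the car.
General Doppler shift: f' = f · (v + v_o)/(v + v_s).
f' = 554 × (351 + 4.5)/(351 + 20) = 554 × 355.5/371 ≈ 531 Hz.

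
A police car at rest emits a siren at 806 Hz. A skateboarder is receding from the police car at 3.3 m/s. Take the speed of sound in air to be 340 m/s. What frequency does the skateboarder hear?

798 Hz

Only the observer moves, away from the source, so f' = f · (v − v_o)/v.
f' = 806 × (340 − 3.3)/340 = 806 × 336.7/340 ≈ 798 Hz.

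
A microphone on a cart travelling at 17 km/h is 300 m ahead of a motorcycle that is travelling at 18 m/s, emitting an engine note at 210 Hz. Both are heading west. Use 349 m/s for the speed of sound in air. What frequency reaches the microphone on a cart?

218 Hz

17 km/h = 4.722 m/s.
The microphone on a cart is ahead, so the motorcycle is moving toward it while the microphone on a cart is moving away from the motorcycle.
With source approaching and observer receding, f' = f · (v − v_o)/(v − v_s).
f' = 210 × (349 − 4.722)/(349 − 18) = 210 × 344.28/331 ≈ 218 Hz.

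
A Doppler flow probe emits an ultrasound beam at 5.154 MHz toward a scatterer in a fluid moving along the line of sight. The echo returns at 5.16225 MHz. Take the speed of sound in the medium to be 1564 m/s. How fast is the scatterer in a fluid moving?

1.25 m/s

Double Doppler shift off a moving reflector: f₂ = f₀ · (v + u)/(v − u) (u > 0 toward emitter).
Rearranging, u = v · (f₂ − f₀)/(f₂ + f₀) = 1564 × 0.00825/10.31625 ≈ 1.25 m/s.
So the scatterer in a fluid is moving at 1.25 m/s toward the emitter.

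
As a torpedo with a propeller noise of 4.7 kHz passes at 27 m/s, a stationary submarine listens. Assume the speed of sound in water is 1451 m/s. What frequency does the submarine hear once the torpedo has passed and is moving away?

4.61 kHz

Receding: f₂ = f · v/(v + v_s) = 4.7 × 1451/1478 ≈ 4.61 kHz.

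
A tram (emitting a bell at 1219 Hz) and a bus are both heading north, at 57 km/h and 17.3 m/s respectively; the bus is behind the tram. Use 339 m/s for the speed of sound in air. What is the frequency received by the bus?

1224 Hz

57 km/h = 15.83 m/s.
The bus is behind, so the tram is moving away from it while the bus is moving toward the tram.
Both move, so f' = f · (v + v_o)/(v + v_s).
f' = 1219 × (339 + 17.3)/(339 + 15.83) = 1219 × 356.3/354.83 ≈ 1224 Hz.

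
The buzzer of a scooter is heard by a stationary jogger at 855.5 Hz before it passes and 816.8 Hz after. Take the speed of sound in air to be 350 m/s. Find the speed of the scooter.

8.1 m/s

f₁/f₂ = (v + v_s)/(v − v_s), so v_s = v · (f₁ − f₂)/(f₁ + f₂).
v_s = 350 × (855.5 − 816.8)/(855.5 + 816.8) = 350 × 38.7/1672.3 ≈ 8.1 m/s.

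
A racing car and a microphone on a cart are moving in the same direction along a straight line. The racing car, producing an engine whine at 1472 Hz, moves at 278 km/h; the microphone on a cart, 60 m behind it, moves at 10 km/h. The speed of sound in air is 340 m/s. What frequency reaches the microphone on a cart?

1209 Hz

278 km/h = 77.22 m/s; 10 km/h = 2.778 m/s.
The microphone on a cart is behind, so the racing car is moving away from it while the microphone on a cart is moving toward the racing car.
Both move, so f' = f · (v + v_o)/(v + v_s).
f' = 1472 × (340 + 2.778)/(340 + 77.22) = 1472 × 342.78/417.22 ≈ 1209 Hz.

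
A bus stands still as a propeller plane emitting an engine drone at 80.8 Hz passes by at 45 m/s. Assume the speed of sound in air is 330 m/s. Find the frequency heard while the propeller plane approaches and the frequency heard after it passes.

94 Hz approaching; 71 Hz receding

Approaching: f₁ = f · v/(v − v_s) = 80.8 × 330/285 ≈ 94 Hz.
Receding: f₂ = f · v/(v + v_s) = 80.8 × 330/375 ≈ 71 Hz.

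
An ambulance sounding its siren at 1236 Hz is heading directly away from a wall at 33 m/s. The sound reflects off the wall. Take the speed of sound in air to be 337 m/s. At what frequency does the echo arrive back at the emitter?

1016 Hz

The wall receives the sound from a moving source: f₁ = f₀ · v/(v + v_e) = 1236 × 337/370 ≈ 1126 Hz.
On the return leg the ambulance is a moving observer: f₂ = f₁ · (v − v_e)/v = 1126 × 304/337 ≈ 1016 Hz.
Equivalently f₂ = f₀ · (v − v_e)/(v + v_e).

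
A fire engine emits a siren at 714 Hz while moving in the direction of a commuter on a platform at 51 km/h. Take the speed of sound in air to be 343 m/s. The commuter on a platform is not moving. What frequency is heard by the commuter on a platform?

745 Hz

51 km/h = 14.17 m/s.
Only the source moves, toward the listener, so f' = f · v/(v − v_s).
f' = 714 × 343/(343 − 14.17) = 714 × 343/328.8 ≈ 745 Hz.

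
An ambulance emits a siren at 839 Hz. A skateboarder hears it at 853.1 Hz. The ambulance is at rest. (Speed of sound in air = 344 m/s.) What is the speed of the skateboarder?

f' > f, so the skateboarder is approaching.
f' = f · (v + v_o)/v ⇒ v_o = v · |f'/f − 1|.
v_o = 344 × |853.1/839 − 1| = 344 × 0.01681 ≈ 5.8 m/s.

5.8 m/s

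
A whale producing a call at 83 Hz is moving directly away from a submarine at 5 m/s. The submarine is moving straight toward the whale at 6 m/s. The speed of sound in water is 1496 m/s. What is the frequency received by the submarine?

General Doppler shift: f' = f · (v + v_o)/(v + v_s).
f' = 83 × (1496 + 6)/(1496 + 5) = 83 × 1502/1501 ≈ 83 Hz.

83 Hz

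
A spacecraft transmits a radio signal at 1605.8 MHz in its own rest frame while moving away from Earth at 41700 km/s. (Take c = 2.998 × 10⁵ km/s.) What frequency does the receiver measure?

1396.0 MHz

β = v/c = 41700/299800 = 0.1391.
Relativistic Doppler for frequency: f' = f₀ · √((1 − β)/(1 + β)).
f' = 1605.8 × √(0.8609/1.1391) = 1605.8 × 0.86936 ≈ 1396.0 MHz.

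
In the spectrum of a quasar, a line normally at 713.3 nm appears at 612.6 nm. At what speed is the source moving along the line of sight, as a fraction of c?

λ'/λ₀ = 0.8588 < 1 (blueshift), so the source is approaching.
λ'/λ₀ = √((1 − β)/(1 + β)) for an approaching source ⇒ β = (1 − r²)/(1 + r²) with r = λ'/λ₀.
β = (1 − 0.7376)/(1 + 0.7376) ≈ 0.151.

0.151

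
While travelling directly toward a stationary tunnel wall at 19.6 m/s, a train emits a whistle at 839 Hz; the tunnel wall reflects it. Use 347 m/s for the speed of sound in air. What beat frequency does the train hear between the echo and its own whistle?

The tunnel wall receives the sound from a moving source: f₁ = f₀ · v/(v − v_e) = 839 × 347/327.4 ≈ 889.2 Hz.
On the return leg the train is a moving observer: f₂ = f₁ · (v + v_e)/v = 889.2 × 366.6/347 ≈ 939.5 Hz.
Beat against the emitted tone: |f₂ − f₀| = 2v_e·f₀/(v − v_e) = 2 × 19.6 × 839/327.4 ≈ 100 Hz.

100 Hz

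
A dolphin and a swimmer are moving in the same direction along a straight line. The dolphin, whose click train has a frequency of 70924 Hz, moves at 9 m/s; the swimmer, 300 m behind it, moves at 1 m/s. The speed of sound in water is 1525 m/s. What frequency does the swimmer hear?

70554 Hz

The swimmer is behind, so the dolphin is moving away from it while the swimmer is moving toward the dolphin.
Both move, so f' = f · (v + v_o)/(v + v_s).
f' = 70924 × (1525 + 1)/(1525 + 9) = 70924 × 1526/1534 ≈ 70554 Hz.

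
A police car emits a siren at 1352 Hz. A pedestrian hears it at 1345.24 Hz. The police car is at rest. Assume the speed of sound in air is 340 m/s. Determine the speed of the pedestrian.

f' < f, so the pedestrian is receding.
f' = f · (v − v_o)/v ⇒ v_o = v · |f'/f − 1|.
v_o = 340 × |1345.24/1352 − 1| = 340 × 0.005 ≈ 1.70 m/s.

1.70 m/s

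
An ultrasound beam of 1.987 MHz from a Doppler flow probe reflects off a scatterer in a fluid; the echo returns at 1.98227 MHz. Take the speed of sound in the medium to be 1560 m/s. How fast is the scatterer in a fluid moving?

1.86 m/s

Double Doppler shift off a moving reflector: f₂ = f₀ · (v + u)/(v − u) (u > 0 toward emitter).
Rearranging, u = v · (f₂ − f₀)/(f₂ + f₀) = 1560 × -0.00473/3.96927 ≈ -1.86 m/s.
So the scatterer in a fluid is moving at 1.86 m/s away from the emitter.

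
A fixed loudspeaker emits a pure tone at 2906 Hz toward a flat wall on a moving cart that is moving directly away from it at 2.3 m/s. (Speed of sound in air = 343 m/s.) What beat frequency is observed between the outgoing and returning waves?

At the flat wall on a moving cart (a moving observer), f₁ = f₀ · (v − u)/v = 2906 × 340.7/343 ≈ 2886.5 Hz.
The reflection then acts as a moving source: f₂ = f₁ · v/(v + u) ≈ 2867.3 Hz.
Equivalently f₂ = f₀ · (v − u)/(v + u).
Beat frequency: |f₂ − f₀| = 2u·f₀/(v + u) = 2 × 2.3 × 2906/345.3 ≈ 38.7 Hz.

38.7 Hz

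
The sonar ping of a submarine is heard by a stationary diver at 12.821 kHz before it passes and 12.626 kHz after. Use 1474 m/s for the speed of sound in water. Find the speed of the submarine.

11.3 m/s

f₁/f₂ = (v + v_s)/(v − v_s), so v_s = v · (f₁ − f₂)/(f₁ + f₂).
v_s = 1474 × (12.821 − 12.626)/(12.821 + 12.626) = 1474 × 0.195/25.447 ≈ 11.3 m/s.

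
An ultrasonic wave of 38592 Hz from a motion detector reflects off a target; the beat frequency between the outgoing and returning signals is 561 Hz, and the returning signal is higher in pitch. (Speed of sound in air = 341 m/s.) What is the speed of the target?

2.46 m/s

Double Doppler shift off a moving reflector: f₂ = f₀ · (v + u)/(v − u) (u > 0 toward emitter).
Returning signal is higher, so f₂ = f₀ + Δf = 38592 + 561 = 39153 Hz.
Rearranging, u = v · (f₂ − f₀)/(f₂ + f₀) = 341 × 561/77745 ≈ 2.46 m/s.
So the target is moving at 2.46 m/s toward the emitter.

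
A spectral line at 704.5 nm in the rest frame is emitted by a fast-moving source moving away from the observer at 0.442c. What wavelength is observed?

Relativistic Doppler for wavelength: λ' = λ₀ · √((1 + β)/(1 − β)).
λ' = 704.5 × √(1.4420/0.5580) = 704.5 × 1.60755 ≈ 1132.5 nm.

1132.5 nm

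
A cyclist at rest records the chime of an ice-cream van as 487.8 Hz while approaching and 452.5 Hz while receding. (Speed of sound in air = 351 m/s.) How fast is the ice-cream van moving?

13.2 m/s

f₁/f₂ = (v + v_s)/(v − v_s), so v_s = v · (f₁ − f₂)/(f₁ + f₂).
v_s = 351 × (487.8 − 452.5)/(487.8 + 452.5) = 351 × 35.3/940.3 ≈ 13.2 m/s.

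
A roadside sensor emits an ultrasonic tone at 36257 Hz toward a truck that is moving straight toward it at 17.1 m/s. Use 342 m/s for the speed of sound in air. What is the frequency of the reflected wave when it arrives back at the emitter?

At the truck (a moving observer), f₁ = f₀ · (v + u)/v = 36257 × 359.1/342 ≈ 38070 Hz.
On reflection it acts as a source moving toward the stationary detector: f₂ = f₁ · v/(v − u) = 38070 × 342/324.9 ≈ 40074 Hz.
Equivalently f₂ = f₀ · (v + u)/(v − u).

40074 Hz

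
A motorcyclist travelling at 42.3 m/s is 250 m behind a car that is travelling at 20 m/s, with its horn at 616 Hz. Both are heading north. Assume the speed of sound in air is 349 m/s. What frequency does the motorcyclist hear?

The motorcyclist is behind, so the car is moving away from it while the motorcyclist is moving toward the car.
Both move, so f' = f · (v + v_o)/(v + v_s).
f' = 616 × (349 + 42.3)/(349 + 20) = 616 × 391.3/369 ≈ 653 Hz.

653 Hz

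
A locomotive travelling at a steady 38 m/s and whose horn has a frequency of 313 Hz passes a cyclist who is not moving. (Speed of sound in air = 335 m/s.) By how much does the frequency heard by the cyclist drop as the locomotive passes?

Approaching: f₁ = f · v/(v − v_s) = 313 × 335/297 ≈ 353.0 Hz.
Receding: f₂ = f · v/(v + v_s) = 313 × 335/373 ≈ 281.1 Hz.
Drop: f₁ − f₂ = 2f·v·v_s/(v² − v_s²) = 2 × 313 × 335 × 38/(335² − 38²) ≈ 71.9 Hz.

71.9 Hz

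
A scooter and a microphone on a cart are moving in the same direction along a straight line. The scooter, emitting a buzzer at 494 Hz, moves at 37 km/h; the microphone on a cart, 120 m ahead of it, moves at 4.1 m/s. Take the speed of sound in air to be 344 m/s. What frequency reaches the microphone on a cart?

503 Hz

37 km/h = 10.28 m/s.
The microphone on a cart is ahead, so the scooter is moving toward it while the microphone on a cart is moving away from the scooter.
Both move, so f' = f · (v − v_o)/(v − v_s).
f' = 494 × (344 − 4.1)/(344 − 10.28) = 494 × 339.9/333.72 ≈ 503 Hz.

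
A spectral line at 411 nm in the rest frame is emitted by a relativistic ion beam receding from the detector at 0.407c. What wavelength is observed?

633.1 nm

Relativistic Doppler for wavelength: λ' = λ₀ · √((1 + β)/(1 − β)).
λ' = 411 × √(1.4070/0.5930) = 411 × 1.54035 ≈ 633.1 nm.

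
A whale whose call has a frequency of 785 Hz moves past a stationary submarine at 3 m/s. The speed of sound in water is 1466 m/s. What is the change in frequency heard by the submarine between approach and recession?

3.21 Hz

Approaching: f₁ = f · v/(v − v_s) = 785 × 1466/1463 ≈ 786.61 Hz.
Receding: f₂ = f · v/(v + v_s) = 785 × 1466/1469 ≈ 783.40 Hz.
Drop: f₁ − f₂ = 2f·v·v_s/(v² − v_s²) = 2 × 785 × 1466 × 3/(1466² − 3²) ≈ 3.21 Hz.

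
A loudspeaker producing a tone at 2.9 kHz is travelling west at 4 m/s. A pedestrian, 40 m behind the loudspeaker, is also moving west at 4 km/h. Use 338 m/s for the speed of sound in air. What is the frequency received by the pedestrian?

4 km/h = 1.111 m/s.
The pedestrian is behind, so the loudspeaker is moving away from it while the pedestrian is moving toward the loudspeaker.
General Doppler shift: f' = f · (v + v_o)/(v + v_s).
f' = 2.9 × (338 + 1.111)/(338 + 4) = 2.9 × 339.11/342 ≈ 2.88 kHz.

2.88 kHz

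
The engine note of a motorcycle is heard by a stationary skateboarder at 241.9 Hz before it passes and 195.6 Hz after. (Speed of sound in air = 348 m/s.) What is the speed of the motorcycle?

37 m/s

f₁/f₂ = (v + v_s)/(v − v_s), so v_s = v · (f₁ − f₂)/(f₁ + f₂).
v_s = 348 × (241.9 − 195.6)/(241.9 + 195.6) = 348 × 46.3/437.5 ≈ 37 m/s.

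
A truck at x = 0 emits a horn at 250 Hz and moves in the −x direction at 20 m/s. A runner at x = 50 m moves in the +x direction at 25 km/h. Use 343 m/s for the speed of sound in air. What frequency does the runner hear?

25 km/h = 6.944 m/s.
The observer lies on the +x side, so the source is heading away from the observer and the observer is heading away from the source.
With source receding and observer receding, f' = f · (v − v_o)/(v + v_s).
f' = 250 × (343 − 6.944)/(343 + 20) = 250 × 336.06/363 ≈ 231 Hz.

231 Hz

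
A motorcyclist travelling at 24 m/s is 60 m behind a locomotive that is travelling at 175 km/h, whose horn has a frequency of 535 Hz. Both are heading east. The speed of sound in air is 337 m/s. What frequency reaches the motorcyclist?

175 km/h = 48.61 m/s.
The motorcyclist is behind, so the locomotive is moving away from it while the motorcyclist is moving toward the locomotive.
With source receding and observer approaching, f' = f · (v + v_o)/(v + v_s).
f' = 535 × (337 + 24)/(337 + 48.61) = 535 × 361/385.61 ≈ 501 Hz.

501 Hz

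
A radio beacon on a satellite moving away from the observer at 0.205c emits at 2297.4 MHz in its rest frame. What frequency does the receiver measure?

1866.1 MHz

Relativistic Doppler for frequency: f' = f₀ · √((1 − β)/(1 + β)).
f' = 2297.4 × √(0.7950/1.2050) = 2297.4 × 0.81225 ≈ 1866.1 MHz.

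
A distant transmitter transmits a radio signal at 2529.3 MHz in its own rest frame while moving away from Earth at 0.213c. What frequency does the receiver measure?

2037.3 MHz

Relativistic Doppler for frequency: f' = f₀ · √((1 − β)/(1 + β)).
f' = 2529.3 × √(0.7870/1.2130) = 2529.3 × 0.80548 ≈ 2037.3 MHz.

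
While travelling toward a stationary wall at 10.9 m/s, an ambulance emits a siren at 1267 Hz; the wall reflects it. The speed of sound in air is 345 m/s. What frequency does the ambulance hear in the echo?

1350 Hz

The wall receives the sound from a moving source: f₁ = f₀ · v/(v − v_e) = 1267 × 345/334.1 ≈ 1308 Hz.
On the return leg the ambulance is a moving observer: f₂ = f₁ · (v + v_e)/v = 1308 × 355.9/345 ≈ 1350 Hz.
Equivalently f₂ = f₀ · (v + v_e)/(v − v_e).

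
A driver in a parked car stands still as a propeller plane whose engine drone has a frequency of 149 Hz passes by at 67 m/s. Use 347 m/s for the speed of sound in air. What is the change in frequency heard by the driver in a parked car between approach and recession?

59.8 Hz

Approaching: f₁ = f · v/(v − v_s) = 149 × 347/280 ≈ 184.7 Hz.
Receding: f₂ = f · v/(v + v_s) = 149 × 347/414 ≈ 124.9 Hz.
Drop: f₁ − f₂ = 2f·v·v_s/(v² − v_s²) = 2 × 149 × 347 × 67/(347² − 67²) ≈ 59.8 Hz.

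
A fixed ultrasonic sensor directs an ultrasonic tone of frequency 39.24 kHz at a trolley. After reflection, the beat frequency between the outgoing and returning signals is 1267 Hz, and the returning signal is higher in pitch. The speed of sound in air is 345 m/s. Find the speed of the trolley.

5.5 m/s

Double Doppler shift off a moving reflector: f₂ = f₀ · (v + u)/(v − u) (u > 0 toward emitter).
Returning signal is higher, so f₂ = f₀ + Δf = 39240 + 1267 = 40507 Hz.
Rearranging, u = v · (f₂ − f₀)/(f₂ + f₀) = 345 × 1267/79747 ≈ 5.5 m/s.
So the trolley is moving at 5.5 m/s toward the emitter.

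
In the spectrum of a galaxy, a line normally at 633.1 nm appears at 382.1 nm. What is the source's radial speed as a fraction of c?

λ'/λ₀ = 0.6035 < 1 (blueshift), so the source is approaching.
λ'/λ₀ = √((1 − β)/(1 + β)) for an approaching source ⇒ β = (1 − r²)/(1 + r²) with r = λ'/λ₀.
β = (1 − 0.3643)/(1 + 0.3643) ≈ 0.466.

0.466c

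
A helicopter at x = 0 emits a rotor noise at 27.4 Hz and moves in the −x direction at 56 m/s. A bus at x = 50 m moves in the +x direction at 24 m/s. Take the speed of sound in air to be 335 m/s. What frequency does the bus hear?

The observer lies on the +x side, so the source is heading away from the observer and the observer is heading away from the source.
With source receding and observer receding, f' = f · (v − v_o)/(v + v_s).
f' = 27.4 × (335 − 24)/(335 + 56) = 27.4 × 311/391 ≈ 21.8 Hz.

21.8 Hz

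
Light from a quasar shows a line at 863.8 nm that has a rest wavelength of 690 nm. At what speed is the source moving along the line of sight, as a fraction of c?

0.221

λ'/λ₀ = 1.2519 > 1 (redshift), so the source is receding.
λ'/λ₀ = √((1 + β)/(1 − β)) for a receding source ⇒ β = (r² − 1)/(r² + 1) with r = λ'/λ₀.
β = (1.5672 − 1)/(1.5672 + 1) ≈ 0.221.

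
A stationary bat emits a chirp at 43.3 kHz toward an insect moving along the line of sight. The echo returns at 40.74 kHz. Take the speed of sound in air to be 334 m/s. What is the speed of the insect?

Double Doppler shift off a moving reflector: f₂ = f₀ · (v + u)/(v − u) (u > 0 toward emitter).
Rearranging, u = v · (f₂ − f₀)/(f₂ + f₀) = 334 × -2.56/84.04 ≈ -10.2 m/s.
So the insect is moving at 10.2 m/s away from the emitter.

10.2 m/s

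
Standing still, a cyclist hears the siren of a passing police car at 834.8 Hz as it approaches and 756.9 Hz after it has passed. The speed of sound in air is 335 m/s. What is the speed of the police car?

f₁/f₂ = (v + v_s)/(v − v_s), so v_s = v · (f₁ − f₂)/(f₁ + f₂).
v_s = 335 × (834.8 − 756.9)/(834.8 + 756.9) = 335 × 77.9/1591.7 ≈ 16.4 m/s.

16.4 m/s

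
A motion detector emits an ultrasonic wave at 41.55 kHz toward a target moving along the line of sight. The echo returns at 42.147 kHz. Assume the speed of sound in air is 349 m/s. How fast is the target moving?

2.49 m/s

Double Doppler shift off a moving reflector: f₂ = f₀ · (v + u)/(v − u) (u > 0 toward emitter).
Rearranging, u = v · (f₂ − f₀)/(f₂ + f₀) = 349 × 0.597/83.697 ≈ 2.49 m/s.
So the target is moving at 2.49 m/s toward the emitter.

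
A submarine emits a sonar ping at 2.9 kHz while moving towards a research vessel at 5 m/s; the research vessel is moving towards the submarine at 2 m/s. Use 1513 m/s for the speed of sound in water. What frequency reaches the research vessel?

General Doppler shift: f' = f · (v + v_o)/(v − v_s).
f' = 2.9 × (1513 + 2)/(1513 − 5) = 2.9 × 1515/1508 ≈ 2.91 kHz.

2.91 kHz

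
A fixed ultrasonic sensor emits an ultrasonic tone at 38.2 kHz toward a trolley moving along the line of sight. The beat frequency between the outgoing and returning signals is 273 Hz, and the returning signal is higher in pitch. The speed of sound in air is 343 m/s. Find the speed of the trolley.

Double Doppler shift off a moving reflector: f₂ = f₀ · (v + u)/(v − u) (u > 0 toward emitter).
Returning signal is higher, so f₂ = f₀ + Δf = 38200 + 273 = 38473 Hz.
Rearranging, u = v · (f₂ − f₀)/(f₂ + f₀) = 343 × 273/76673 ≈ 1.22 m/s.
So the trolley is moving at 1.22 m/s toward the emitter.

1.22 m/s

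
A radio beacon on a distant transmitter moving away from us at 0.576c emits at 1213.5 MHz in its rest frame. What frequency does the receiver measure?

Relativistic Doppler for frequency: f' = f₀ · √((1 − β)/(1 + β)).
f' = 1213.5 × √(0.4240/1.5760) = 1213.5 × 0.51869 ≈ 629.4 MHz.

629.4 MHz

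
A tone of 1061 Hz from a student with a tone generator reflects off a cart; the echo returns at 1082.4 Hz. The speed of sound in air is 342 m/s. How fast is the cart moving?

Double Doppler shift off a moving reflector: f₂ = f₀ · (v + u)/(v − u) (u > 0 toward emitter).
Rearranging, u = v · (f₂ − f₀)/(f₂ + f₀) = 342 × 21.4/2143.4 ≈ 3.4 m/s.
So the cart is moving at 3.4 m/s toward the emitter.

3.4 m/s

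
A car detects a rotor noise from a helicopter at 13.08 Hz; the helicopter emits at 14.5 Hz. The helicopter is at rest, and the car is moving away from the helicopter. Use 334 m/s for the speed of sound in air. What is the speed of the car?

33 m/s

f' = f · (v − v_o)/v ⇒ v_o = v · |f'/f − 1|.
v_o = 334 × |13.08/14.5 − 1| = 334 × 0.09793 ≈ 33 m/s.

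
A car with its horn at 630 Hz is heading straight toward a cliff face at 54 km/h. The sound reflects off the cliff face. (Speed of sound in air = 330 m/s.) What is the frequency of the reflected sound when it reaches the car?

690 Hz

54 km/h = 15 m/s.
The cliff face receives the sound from a moving source: f₁ = f₀ · v/(v − v_e) = 630 × 330/315 ≈ 660 Hz.
On the return leg the car is a moving observer: f₂ = f₁ · (v + v_e)/v = 660 × 345/330 ≈ 690 Hz.
Equivalently f₂ = f₀ · (v + v_e)/(v − v_e).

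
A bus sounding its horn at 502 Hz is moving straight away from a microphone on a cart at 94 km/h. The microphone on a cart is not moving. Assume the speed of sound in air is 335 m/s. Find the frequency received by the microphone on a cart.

466 Hz

94 km/h = 26.11 m/s.
Only the source moves, away from the listener, so f' = f · v/(v + v_s).
f' = 502 × 335/(335 + 26.11) = 502 × 335/361.1 ≈ 466 Hz.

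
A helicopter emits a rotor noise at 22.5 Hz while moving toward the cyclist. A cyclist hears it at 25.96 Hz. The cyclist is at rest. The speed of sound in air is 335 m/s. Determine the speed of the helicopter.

f' = f · v/(v − v_s) ⇒ v_s = v · |1 − f/f'|.
v_s = 335 × |1 − 22.5/25.96| = 335 × 0.1333 ≈ 45 m/s.

45 m/s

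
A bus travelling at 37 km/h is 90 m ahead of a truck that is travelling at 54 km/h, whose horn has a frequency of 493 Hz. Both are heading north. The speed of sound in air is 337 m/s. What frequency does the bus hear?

54 km/h = 15 m/s; 37 km/h = 10.28 m/s.
The bus is ahead, so the truck is moving toward it while the bus is moving away from the truck.
Both move, so f' = f · (v − v_o)/(v − v_s).
f' = 493 × (337 − 10.28)/(337 − 15) = 493 × 326.72/322 ≈ 500 Hz.

500 Hz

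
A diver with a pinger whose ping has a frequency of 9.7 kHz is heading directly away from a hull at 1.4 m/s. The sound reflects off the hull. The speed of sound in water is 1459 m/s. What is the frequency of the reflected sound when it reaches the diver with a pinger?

9.68 kHz

The hull receives the sound from a moving source: f₁ = f₀ · v/(v + v_e) = 9.7 × 1459/1460.4 ≈ 9.69 kHz.
On the return leg the diver with a pinger is a moving observer: f₂ = f₁ · (v − v_e)/v = 9.69 × 1457.6/1459 ≈ 9.68 kHz.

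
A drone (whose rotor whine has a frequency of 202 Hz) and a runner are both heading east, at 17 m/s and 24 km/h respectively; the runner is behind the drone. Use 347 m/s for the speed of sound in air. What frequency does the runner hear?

196 Hz

24 km/h = 6.667 m/s.
The runner is behind, so the drone is moving away from it while the runner is moving toward the drone.
General Doppler shift: f' = f · (v + v_o)/(v + v_s).
f' = 202 × (347 + 6.667)/(347 + 17) = 202 × 353.67/364 ≈ 196 Hz.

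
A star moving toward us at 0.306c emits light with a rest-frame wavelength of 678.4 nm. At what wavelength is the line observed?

Relativistic Doppler for wavelength: λ' = λ₀ · √((1 − β)/(1 + β)).
λ' = 678.4 × √(0.6940/1.3060) = 678.4 × 0.72897 ≈ 494.5 nm.

494.5 nm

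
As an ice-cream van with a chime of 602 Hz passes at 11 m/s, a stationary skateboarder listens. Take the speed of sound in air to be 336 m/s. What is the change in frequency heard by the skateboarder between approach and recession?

Approaching: f₁ = f · v/(v − v_s) = 602 × 336/325 ≈ 622.4 Hz.
Receding: f₂ = f · v/(v + v_s) = 602 × 336/347 ≈ 582.9 Hz.
Drop: f₁ − f₂ = 2f·v·v_s/(v² − v_s²) = 2 × 602 × 336 × 11/(336² − 11²) ≈ 39.5 Hz.

39.5 Hz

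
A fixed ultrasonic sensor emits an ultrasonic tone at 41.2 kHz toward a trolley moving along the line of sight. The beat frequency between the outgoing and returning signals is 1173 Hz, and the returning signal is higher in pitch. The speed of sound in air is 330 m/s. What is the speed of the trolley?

4.6 m/s

Double Doppler shift off a moving reflector: f₂ = f₀ · (v + u)/(v − u) (u > 0 toward emitter).
Returning signal is higher, so f₂ = f₀ + Δf = 41200 + 1173 = 42373 Hz.
Rearranging, u = v · (f₂ − f₀)/(f₂ + f₀) = 330 × 1173/83573 ≈ 4.6 m/s.
So the trolley is moving at 4.6 m/s toward the emitter.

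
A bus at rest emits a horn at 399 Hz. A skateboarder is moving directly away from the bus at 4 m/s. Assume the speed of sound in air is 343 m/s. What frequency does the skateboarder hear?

394 Hz

Moving observer, stationary source: f' = f · (v − v_o)/v.
f' = 399 × (343 − 4)/343 = 399 × 339/343 ≈ 394 Hz.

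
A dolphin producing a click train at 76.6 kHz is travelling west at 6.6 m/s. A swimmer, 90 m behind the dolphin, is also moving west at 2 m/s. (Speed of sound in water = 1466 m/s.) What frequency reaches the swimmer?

76.4 kHz

The swimmer is behind, so the dolphin is moving away from it while the swimmer is moving toward the dolphin.
Both move, so f' = f · (v + v_o)/(v + v_s).
f' = 76.6 × (1466 + 2)/(1466 + 6.6) = 76.6 × 1468/1472.6 ≈ 76.4 kHz.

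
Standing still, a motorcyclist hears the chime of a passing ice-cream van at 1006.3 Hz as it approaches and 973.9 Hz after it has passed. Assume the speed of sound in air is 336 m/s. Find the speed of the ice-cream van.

5.5 m/s

f₁/f₂ = (v + v_s)/(v − v_s), so v_s = v · (f₁ − f₂)/(f₁ + f₂).
v_s = 336 × (1006.3 − 973.9)/(1006.3 + 973.9) = 336 × 32.4/1980.2 ≈ 5.5 m/s.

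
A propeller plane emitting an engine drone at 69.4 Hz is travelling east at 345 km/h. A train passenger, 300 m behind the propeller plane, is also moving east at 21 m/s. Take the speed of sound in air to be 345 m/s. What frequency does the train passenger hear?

57.6 Hz

345 km/h = 95.83 m/s.
The train passenger is behind, so the propeller plane is moving away from it while the train passenger is moving toward the propeller plane.
Both move, so f' = f · (v + v_o)/(v + v_s).
f' = 69.4 × (345 + 21)/(345 + 95.83) = 69.4 × 366/440.83 ≈ 57.6 Hz.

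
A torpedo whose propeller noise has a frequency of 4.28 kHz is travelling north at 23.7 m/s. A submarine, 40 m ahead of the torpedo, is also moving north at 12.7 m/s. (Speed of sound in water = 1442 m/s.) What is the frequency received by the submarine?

The submarine is ahead, so the torpedo is moving toward it while the submarine is moving away from the torpedo.
With source approaching and observer receding, f' = f · (v − v_o)/(v − v_s).
f' = 4.28 × (1442 − 12.7)/(1442 − 23.7) = 4.28 × 1429.3/1418.3 ≈ 4.31 kHz.

4.31 kHz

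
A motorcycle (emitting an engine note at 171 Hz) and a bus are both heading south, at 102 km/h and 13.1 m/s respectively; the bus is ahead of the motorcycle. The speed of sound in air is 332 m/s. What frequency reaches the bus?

102 km/h = 28.33 m/s.
The bus is ahead, so the motorcycle is moving toward it while the bus is moving away from the motorcycle.
Both move, so f' = f · (v − v_o)/(v − v_s).
f' = 171 × (332 − 13.1)/(332 − 28.33) = 171 × 318.9/303.67 ≈ 180 Hz.

180 Hz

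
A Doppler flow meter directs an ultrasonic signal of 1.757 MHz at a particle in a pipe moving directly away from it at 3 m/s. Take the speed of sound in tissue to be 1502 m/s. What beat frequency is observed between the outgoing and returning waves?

At the particle in a pipe (a moving observer), f₁ = f₀ · (v − u)/v = 1.757 × 1499/1502 ≈ 1.75349 MHz.
On reflection it acts as a source moving away from the stationary detector: f₂ = f₁ · v/(v + u) = 1.75349 × 1502/1505 ≈ 1.75000 MHz.
Equivalently f₂ = f₀ · (v − u)/(v + u).
Beat frequency (with f₀ = 1757000 Hz): |f₂ − f₀| = 2u·f₀/(v + u) = 2 × 3 × 1757000/1505 ≈ 7005 Hz.

7005 Hz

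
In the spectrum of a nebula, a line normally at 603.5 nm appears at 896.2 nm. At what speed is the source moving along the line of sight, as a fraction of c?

0.376c

λ'/λ₀ = 1.4850 > 1 (redshift), so the source is receding.
λ'/λ₀ = √((1 + β)/(1 − β)) for a receding source ⇒ β = (r² − 1)/(r² + 1) with r = λ'/λ₀.
β = (2.2052 − 1)/(2.2052 + 1) ≈ 0.376.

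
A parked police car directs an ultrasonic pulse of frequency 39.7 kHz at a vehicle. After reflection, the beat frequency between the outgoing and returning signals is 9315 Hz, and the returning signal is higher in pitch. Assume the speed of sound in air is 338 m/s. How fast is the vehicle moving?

35 m/s

Double Doppler shift off a moving reflector: f₂ = f₀ · (v + u)/(v − u) (u > 0 toward emitter).
Returning signal is higher, so f₂ = f₀ + Δf = 39700 + 9315 = 49015 Hz.
Rearranging, u = v · (f₂ − f₀)/(f₂ + f₀) = 338 × 9315/88715 ≈ 35 m/s.
So the vehicle is moving at 35 m/s toward the emitter.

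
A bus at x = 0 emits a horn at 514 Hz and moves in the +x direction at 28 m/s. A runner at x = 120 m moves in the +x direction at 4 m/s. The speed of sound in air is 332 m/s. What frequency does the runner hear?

555 Hz

The observer lies on the +x side, so the source is heading toward the observer and the observer is heading away from the source.
General Doppler shift: f' = f · (v − v_o)/(v − v_s).
f' = 514 × (332 − 4)/(332 − 28) = 514 × 328/304 ≈ 555 Hz.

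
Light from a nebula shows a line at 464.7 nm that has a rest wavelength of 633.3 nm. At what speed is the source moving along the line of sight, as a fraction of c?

λ'/λ₀ = 0.7338 < 1 (blueshift), so the source is approaching.
λ'/λ₀ = √((1 − β)/(1 + β)) for an approaching source ⇒ β = (1 − r²)/(1 + r²) with r = λ'/λ₀.
β = (1 − 0.5384)/(1 + 0.5384) ≈ 0.300.

0.300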